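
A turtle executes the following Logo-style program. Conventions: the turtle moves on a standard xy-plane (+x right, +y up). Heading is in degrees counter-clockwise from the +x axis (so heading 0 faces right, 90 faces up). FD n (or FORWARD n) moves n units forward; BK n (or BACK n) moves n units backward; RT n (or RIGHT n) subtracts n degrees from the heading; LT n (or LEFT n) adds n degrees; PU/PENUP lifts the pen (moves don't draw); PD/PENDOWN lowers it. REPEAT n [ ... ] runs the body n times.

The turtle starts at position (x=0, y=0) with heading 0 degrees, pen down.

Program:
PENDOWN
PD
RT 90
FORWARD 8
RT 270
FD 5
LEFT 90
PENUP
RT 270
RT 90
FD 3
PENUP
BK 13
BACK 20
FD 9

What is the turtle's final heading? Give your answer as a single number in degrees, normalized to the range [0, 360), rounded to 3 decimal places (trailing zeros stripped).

Executing turtle program step by step:
Start: pos=(0,0), heading=0, pen down
PD: pen down
PD: pen down
RT 90: heading 0 -> 270
FD 8: (0,0) -> (0,-8) [heading=270, draw]
RT 270: heading 270 -> 0
FD 5: (0,-8) -> (5,-8) [heading=0, draw]
LT 90: heading 0 -> 90
PU: pen up
RT 270: heading 90 -> 180
RT 90: heading 180 -> 90
FD 3: (5,-8) -> (5,-5) [heading=90, move]
PU: pen up
BK 13: (5,-5) -> (5,-18) [heading=90, move]
BK 20: (5,-18) -> (5,-38) [heading=90, move]
FD 9: (5,-38) -> (5,-29) [heading=90, move]
Final: pos=(5,-29), heading=90, 2 segment(s) drawn

Answer: 90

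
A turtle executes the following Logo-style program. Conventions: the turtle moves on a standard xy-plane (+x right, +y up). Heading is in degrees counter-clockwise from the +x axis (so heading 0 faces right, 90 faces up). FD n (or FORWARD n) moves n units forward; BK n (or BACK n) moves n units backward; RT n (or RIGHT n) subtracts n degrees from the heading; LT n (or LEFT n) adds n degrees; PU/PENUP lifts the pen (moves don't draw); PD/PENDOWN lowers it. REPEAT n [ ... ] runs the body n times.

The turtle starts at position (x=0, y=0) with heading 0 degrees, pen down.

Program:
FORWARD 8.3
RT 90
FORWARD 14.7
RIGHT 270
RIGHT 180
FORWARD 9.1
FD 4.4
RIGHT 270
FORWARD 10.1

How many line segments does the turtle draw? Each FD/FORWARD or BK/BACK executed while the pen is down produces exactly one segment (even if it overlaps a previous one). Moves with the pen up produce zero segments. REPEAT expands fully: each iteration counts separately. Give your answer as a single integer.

Executing turtle program step by step:
Start: pos=(0,0), heading=0, pen down
FD 8.3: (0,0) -> (8.3,0) [heading=0, draw]
RT 90: heading 0 -> 270
FD 14.7: (8.3,0) -> (8.3,-14.7) [heading=270, draw]
RT 270: heading 270 -> 0
RT 180: heading 0 -> 180
FD 9.1: (8.3,-14.7) -> (-0.8,-14.7) [heading=180, draw]
FD 4.4: (-0.8,-14.7) -> (-5.2,-14.7) [heading=180, draw]
RT 270: heading 180 -> 270
FD 10.1: (-5.2,-14.7) -> (-5.2,-24.8) [heading=270, draw]
Final: pos=(-5.2,-24.8), heading=270, 5 segment(s) drawn
Segments drawn: 5

Answer: 5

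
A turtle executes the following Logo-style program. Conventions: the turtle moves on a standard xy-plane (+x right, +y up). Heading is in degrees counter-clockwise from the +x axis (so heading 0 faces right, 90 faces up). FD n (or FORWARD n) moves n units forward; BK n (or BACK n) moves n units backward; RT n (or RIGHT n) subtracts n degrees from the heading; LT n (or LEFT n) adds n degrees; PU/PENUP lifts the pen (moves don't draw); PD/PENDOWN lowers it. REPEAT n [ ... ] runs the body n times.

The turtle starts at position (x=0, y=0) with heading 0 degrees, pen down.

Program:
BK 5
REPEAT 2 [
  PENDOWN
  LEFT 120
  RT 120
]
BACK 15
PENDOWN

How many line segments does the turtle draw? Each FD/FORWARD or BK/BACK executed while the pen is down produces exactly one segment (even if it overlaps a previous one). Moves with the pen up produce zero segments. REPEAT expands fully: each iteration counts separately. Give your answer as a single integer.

Answer: 2

Derivation:
Executing turtle program step by step:
Start: pos=(0,0), heading=0, pen down
BK 5: (0,0) -> (-5,0) [heading=0, draw]
REPEAT 2 [
  -- iteration 1/2 --
  PD: pen down
  LT 120: heading 0 -> 120
  RT 120: heading 120 -> 0
  -- iteration 2/2 --
  PD: pen down
  LT 120: heading 0 -> 120
  RT 120: heading 120 -> 0
]
BK 15: (-5,0) -> (-20,0) [heading=0, draw]
PD: pen down
Final: pos=(-20,0), heading=0, 2 segment(s) drawn
Segments drawn: 2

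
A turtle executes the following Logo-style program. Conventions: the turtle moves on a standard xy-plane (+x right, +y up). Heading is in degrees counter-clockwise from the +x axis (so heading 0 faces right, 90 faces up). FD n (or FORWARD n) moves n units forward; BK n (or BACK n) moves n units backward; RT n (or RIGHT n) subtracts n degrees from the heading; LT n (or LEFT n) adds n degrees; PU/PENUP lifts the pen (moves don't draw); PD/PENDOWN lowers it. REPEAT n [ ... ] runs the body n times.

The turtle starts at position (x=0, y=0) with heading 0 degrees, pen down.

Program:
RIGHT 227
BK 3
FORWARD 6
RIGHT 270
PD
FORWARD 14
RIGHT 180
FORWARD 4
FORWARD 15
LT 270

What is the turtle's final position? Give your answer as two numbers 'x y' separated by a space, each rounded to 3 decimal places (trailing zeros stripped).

Answer: 1.611 5.604

Derivation:
Executing turtle program step by step:
Start: pos=(0,0), heading=0, pen down
RT 227: heading 0 -> 133
BK 3: (0,0) -> (2.046,-2.194) [heading=133, draw]
FD 6: (2.046,-2.194) -> (-2.046,2.194) [heading=133, draw]
RT 270: heading 133 -> 223
PD: pen down
FD 14: (-2.046,2.194) -> (-12.285,-7.354) [heading=223, draw]
RT 180: heading 223 -> 43
FD 4: (-12.285,-7.354) -> (-9.36,-4.626) [heading=43, draw]
FD 15: (-9.36,-4.626) -> (1.611,5.604) [heading=43, draw]
LT 270: heading 43 -> 313
Final: pos=(1.611,5.604), heading=313, 5 segment(s) drawn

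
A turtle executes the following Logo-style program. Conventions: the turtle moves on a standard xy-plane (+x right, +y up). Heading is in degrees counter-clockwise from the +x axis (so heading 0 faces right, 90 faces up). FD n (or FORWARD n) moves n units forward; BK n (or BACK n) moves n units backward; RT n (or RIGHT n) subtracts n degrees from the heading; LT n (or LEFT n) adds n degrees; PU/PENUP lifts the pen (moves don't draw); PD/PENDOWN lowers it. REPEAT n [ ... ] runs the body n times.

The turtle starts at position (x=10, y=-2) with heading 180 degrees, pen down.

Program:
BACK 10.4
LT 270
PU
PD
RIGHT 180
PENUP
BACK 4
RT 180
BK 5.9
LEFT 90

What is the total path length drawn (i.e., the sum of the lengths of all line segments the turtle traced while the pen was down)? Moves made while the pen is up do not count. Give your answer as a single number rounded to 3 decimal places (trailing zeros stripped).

Executing turtle program step by step:
Start: pos=(10,-2), heading=180, pen down
BK 10.4: (10,-2) -> (20.4,-2) [heading=180, draw]
LT 270: heading 180 -> 90
PU: pen up
PD: pen down
RT 180: heading 90 -> 270
PU: pen up
BK 4: (20.4,-2) -> (20.4,2) [heading=270, move]
RT 180: heading 270 -> 90
BK 5.9: (20.4,2) -> (20.4,-3.9) [heading=90, move]
LT 90: heading 90 -> 180
Final: pos=(20.4,-3.9), heading=180, 1 segment(s) drawn

Segment lengths:
  seg 1: (10,-2) -> (20.4,-2), length = 10.4
Total = 10.4

Answer: 10.4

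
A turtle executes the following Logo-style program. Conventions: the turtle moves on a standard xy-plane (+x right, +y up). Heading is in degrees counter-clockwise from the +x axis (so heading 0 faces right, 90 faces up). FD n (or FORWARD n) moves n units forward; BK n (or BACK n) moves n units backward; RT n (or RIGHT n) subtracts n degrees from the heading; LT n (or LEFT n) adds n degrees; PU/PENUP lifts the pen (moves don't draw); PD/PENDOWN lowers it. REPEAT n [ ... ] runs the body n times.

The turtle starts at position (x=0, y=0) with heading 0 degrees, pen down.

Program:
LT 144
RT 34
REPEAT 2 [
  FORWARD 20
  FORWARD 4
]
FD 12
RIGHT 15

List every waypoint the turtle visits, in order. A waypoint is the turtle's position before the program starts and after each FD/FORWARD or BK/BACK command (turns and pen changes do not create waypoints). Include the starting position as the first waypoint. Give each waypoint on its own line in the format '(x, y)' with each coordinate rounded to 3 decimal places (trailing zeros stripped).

Answer: (0, 0)
(-6.84, 18.794)
(-8.208, 22.553)
(-15.049, 41.346)
(-16.417, 45.105)
(-20.521, 56.382)

Derivation:
Executing turtle program step by step:
Start: pos=(0,0), heading=0, pen down
LT 144: heading 0 -> 144
RT 34: heading 144 -> 110
REPEAT 2 [
  -- iteration 1/2 --
  FD 20: (0,0) -> (-6.84,18.794) [heading=110, draw]
  FD 4: (-6.84,18.794) -> (-8.208,22.553) [heading=110, draw]
  -- iteration 2/2 --
  FD 20: (-8.208,22.553) -> (-15.049,41.346) [heading=110, draw]
  FD 4: (-15.049,41.346) -> (-16.417,45.105) [heading=110, draw]
]
FD 12: (-16.417,45.105) -> (-20.521,56.382) [heading=110, draw]
RT 15: heading 110 -> 95
Final: pos=(-20.521,56.382), heading=95, 5 segment(s) drawn
Waypoints (6 total):
(0, 0)
(-6.84, 18.794)
(-8.208, 22.553)
(-15.049, 41.346)
(-16.417, 45.105)
(-20.521, 56.382)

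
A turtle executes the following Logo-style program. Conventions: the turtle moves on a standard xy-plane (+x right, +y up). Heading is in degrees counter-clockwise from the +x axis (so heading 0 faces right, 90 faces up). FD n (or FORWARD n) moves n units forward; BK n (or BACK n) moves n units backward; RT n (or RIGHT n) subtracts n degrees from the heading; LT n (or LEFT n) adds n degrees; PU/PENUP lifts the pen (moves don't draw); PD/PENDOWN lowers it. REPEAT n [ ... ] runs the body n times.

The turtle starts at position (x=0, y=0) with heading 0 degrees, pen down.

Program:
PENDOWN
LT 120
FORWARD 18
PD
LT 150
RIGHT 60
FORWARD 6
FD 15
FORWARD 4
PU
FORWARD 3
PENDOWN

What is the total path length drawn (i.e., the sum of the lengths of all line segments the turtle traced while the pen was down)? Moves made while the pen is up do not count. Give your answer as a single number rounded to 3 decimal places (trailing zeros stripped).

Executing turtle program step by step:
Start: pos=(0,0), heading=0, pen down
PD: pen down
LT 120: heading 0 -> 120
FD 18: (0,0) -> (-9,15.588) [heading=120, draw]
PD: pen down
LT 150: heading 120 -> 270
RT 60: heading 270 -> 210
FD 6: (-9,15.588) -> (-14.196,12.588) [heading=210, draw]
FD 15: (-14.196,12.588) -> (-27.187,5.088) [heading=210, draw]
FD 4: (-27.187,5.088) -> (-30.651,3.088) [heading=210, draw]
PU: pen up
FD 3: (-30.651,3.088) -> (-33.249,1.588) [heading=210, move]
PD: pen down
Final: pos=(-33.249,1.588), heading=210, 4 segment(s) drawn

Segment lengths:
  seg 1: (0,0) -> (-9,15.588), length = 18
  seg 2: (-9,15.588) -> (-14.196,12.588), length = 6
  seg 3: (-14.196,12.588) -> (-27.187,5.088), length = 15
  seg 4: (-27.187,5.088) -> (-30.651,3.088), length = 4
Total = 43

Answer: 43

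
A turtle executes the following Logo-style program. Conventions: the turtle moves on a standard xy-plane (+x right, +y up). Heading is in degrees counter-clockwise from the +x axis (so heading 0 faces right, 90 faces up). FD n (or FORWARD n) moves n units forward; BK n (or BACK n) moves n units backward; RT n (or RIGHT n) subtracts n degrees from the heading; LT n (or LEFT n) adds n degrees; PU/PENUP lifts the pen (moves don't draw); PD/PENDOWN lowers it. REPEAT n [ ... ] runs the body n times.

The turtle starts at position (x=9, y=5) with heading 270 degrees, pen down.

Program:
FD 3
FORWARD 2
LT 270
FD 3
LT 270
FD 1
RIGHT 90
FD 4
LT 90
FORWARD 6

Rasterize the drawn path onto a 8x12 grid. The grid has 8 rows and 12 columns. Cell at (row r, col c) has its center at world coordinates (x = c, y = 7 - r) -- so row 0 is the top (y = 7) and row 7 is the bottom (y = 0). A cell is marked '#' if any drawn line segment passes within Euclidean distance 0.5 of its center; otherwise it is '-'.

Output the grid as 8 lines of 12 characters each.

Answer: ----------#-
----------#-
---------##-
---------##-
---------##-
---------##-
------#####-
------####--

Derivation:
Segment 0: (9,5) -> (9,2)
Segment 1: (9,2) -> (9,0)
Segment 2: (9,0) -> (6,0)
Segment 3: (6,0) -> (6,1)
Segment 4: (6,1) -> (10,1)
Segment 5: (10,1) -> (10,7)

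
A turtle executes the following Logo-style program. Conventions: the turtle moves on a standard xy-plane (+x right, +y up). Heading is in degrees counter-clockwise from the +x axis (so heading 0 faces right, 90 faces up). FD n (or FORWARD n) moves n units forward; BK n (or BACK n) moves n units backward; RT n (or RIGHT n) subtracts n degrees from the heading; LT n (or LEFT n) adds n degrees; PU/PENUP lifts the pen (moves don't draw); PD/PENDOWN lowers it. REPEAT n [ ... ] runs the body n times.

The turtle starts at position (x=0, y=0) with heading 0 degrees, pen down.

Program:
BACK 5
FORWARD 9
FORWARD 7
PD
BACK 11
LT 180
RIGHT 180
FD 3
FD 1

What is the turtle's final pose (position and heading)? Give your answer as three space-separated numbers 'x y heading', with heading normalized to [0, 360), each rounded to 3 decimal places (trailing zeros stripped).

Answer: 4 0 0

Derivation:
Executing turtle program step by step:
Start: pos=(0,0), heading=0, pen down
BK 5: (0,0) -> (-5,0) [heading=0, draw]
FD 9: (-5,0) -> (4,0) [heading=0, draw]
FD 7: (4,0) -> (11,0) [heading=0, draw]
PD: pen down
BK 11: (11,0) -> (0,0) [heading=0, draw]
LT 180: heading 0 -> 180
RT 180: heading 180 -> 0
FD 3: (0,0) -> (3,0) [heading=0, draw]
FD 1: (3,0) -> (4,0) [heading=0, draw]
Final: pos=(4,0), heading=0, 6 segment(s) drawn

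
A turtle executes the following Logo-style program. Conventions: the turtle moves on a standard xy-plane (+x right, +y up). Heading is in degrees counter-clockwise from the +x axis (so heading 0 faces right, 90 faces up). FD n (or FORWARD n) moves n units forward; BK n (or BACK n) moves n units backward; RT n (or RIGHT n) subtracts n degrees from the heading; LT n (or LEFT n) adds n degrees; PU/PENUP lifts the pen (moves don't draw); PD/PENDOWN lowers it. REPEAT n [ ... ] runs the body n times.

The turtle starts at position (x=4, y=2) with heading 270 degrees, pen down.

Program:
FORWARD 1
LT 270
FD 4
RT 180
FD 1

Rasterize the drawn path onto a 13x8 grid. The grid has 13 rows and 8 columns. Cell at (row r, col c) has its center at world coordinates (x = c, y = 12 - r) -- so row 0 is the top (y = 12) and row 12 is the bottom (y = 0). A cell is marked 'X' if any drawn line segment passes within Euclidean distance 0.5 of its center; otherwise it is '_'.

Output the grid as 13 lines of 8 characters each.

Answer: ________
________
________
________
________
________
________
________
________
________
____X___
XXXXX___
________

Derivation:
Segment 0: (4,2) -> (4,1)
Segment 1: (4,1) -> (0,1)
Segment 2: (0,1) -> (1,1)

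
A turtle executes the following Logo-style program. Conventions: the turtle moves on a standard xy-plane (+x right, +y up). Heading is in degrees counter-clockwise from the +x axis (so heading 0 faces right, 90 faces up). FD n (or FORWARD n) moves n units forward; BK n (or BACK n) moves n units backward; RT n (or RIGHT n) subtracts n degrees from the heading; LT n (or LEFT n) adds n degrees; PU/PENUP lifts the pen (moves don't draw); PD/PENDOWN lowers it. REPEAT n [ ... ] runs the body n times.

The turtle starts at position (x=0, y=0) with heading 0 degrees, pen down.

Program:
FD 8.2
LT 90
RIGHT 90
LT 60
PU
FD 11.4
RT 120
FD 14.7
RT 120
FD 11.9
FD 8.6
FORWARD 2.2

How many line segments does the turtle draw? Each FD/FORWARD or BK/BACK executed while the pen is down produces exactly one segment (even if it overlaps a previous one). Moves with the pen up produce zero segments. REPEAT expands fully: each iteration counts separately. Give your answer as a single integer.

Executing turtle program step by step:
Start: pos=(0,0), heading=0, pen down
FD 8.2: (0,0) -> (8.2,0) [heading=0, draw]
LT 90: heading 0 -> 90
RT 90: heading 90 -> 0
LT 60: heading 0 -> 60
PU: pen up
FD 11.4: (8.2,0) -> (13.9,9.873) [heading=60, move]
RT 120: heading 60 -> 300
FD 14.7: (13.9,9.873) -> (21.25,-2.858) [heading=300, move]
RT 120: heading 300 -> 180
FD 11.9: (21.25,-2.858) -> (9.35,-2.858) [heading=180, move]
FD 8.6: (9.35,-2.858) -> (0.75,-2.858) [heading=180, move]
FD 2.2: (0.75,-2.858) -> (-1.45,-2.858) [heading=180, move]
Final: pos=(-1.45,-2.858), heading=180, 1 segment(s) drawn
Segments drawn: 1

Answer: 1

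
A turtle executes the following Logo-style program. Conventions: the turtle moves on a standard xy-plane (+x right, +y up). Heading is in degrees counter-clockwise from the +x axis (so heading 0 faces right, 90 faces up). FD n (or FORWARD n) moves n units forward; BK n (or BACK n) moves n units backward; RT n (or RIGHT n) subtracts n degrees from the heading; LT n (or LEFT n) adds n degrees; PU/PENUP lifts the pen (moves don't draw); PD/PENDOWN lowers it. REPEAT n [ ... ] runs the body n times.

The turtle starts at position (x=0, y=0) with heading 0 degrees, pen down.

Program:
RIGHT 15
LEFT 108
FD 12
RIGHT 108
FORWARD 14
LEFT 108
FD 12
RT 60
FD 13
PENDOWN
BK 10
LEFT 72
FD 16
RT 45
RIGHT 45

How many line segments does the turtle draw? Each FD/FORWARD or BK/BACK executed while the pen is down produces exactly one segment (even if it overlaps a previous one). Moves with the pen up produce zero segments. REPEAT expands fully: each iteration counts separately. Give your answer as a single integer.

Answer: 6

Derivation:
Executing turtle program step by step:
Start: pos=(0,0), heading=0, pen down
RT 15: heading 0 -> 345
LT 108: heading 345 -> 93
FD 12: (0,0) -> (-0.628,11.984) [heading=93, draw]
RT 108: heading 93 -> 345
FD 14: (-0.628,11.984) -> (12.895,8.36) [heading=345, draw]
LT 108: heading 345 -> 93
FD 12: (12.895,8.36) -> (12.267,20.344) [heading=93, draw]
RT 60: heading 93 -> 33
FD 13: (12.267,20.344) -> (23.17,27.424) [heading=33, draw]
PD: pen down
BK 10: (23.17,27.424) -> (14.783,21.978) [heading=33, draw]
LT 72: heading 33 -> 105
FD 16: (14.783,21.978) -> (10.642,37.432) [heading=105, draw]
RT 45: heading 105 -> 60
RT 45: heading 60 -> 15
Final: pos=(10.642,37.432), heading=15, 6 segment(s) drawn
Segments drawn: 6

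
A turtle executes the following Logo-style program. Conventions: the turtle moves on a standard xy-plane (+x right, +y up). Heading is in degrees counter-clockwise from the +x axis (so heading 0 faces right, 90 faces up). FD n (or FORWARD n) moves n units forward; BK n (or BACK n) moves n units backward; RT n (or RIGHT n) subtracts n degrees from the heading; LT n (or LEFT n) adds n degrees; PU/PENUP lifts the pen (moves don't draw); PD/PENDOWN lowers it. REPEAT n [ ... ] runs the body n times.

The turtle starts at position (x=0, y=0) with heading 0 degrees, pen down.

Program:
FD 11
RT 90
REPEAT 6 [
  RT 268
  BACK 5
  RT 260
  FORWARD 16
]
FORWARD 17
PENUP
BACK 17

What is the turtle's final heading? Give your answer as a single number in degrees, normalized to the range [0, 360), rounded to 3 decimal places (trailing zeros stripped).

Executing turtle program step by step:
Start: pos=(0,0), heading=0, pen down
FD 11: (0,0) -> (11,0) [heading=0, draw]
RT 90: heading 0 -> 270
REPEAT 6 [
  -- iteration 1/6 --
  RT 268: heading 270 -> 2
  BK 5: (11,0) -> (6.003,-0.174) [heading=2, draw]
  RT 260: heading 2 -> 102
  FD 16: (6.003,-0.174) -> (2.676,15.476) [heading=102, draw]
  -- iteration 2/6 --
  RT 268: heading 102 -> 194
  BK 5: (2.676,15.476) -> (7.528,16.685) [heading=194, draw]
  RT 260: heading 194 -> 294
  FD 16: (7.528,16.685) -> (14.036,2.069) [heading=294, draw]
  -- iteration 3/6 --
  RT 268: heading 294 -> 26
  BK 5: (14.036,2.069) -> (9.542,-0.123) [heading=26, draw]
  RT 260: heading 26 -> 126
  FD 16: (9.542,-0.123) -> (0.137,12.821) [heading=126, draw]
  -- iteration 4/6 --
  RT 268: heading 126 -> 218
  BK 5: (0.137,12.821) -> (4.077,15.899) [heading=218, draw]
  RT 260: heading 218 -> 318
  FD 16: (4.077,15.899) -> (15.968,5.193) [heading=318, draw]
  -- iteration 5/6 --
  RT 268: heading 318 -> 50
  BK 5: (15.968,5.193) -> (12.754,1.363) [heading=50, draw]
  RT 260: heading 50 -> 150
  FD 16: (12.754,1.363) -> (-1.103,9.363) [heading=150, draw]
  -- iteration 6/6 --
  RT 268: heading 150 -> 242
  BK 5: (-1.103,9.363) -> (1.245,13.778) [heading=242, draw]
  RT 260: heading 242 -> 342
  FD 16: (1.245,13.778) -> (16.461,8.834) [heading=342, draw]
]
FD 17: (16.461,8.834) -> (32.629,3.58) [heading=342, draw]
PU: pen up
BK 17: (32.629,3.58) -> (16.461,8.834) [heading=342, move]
Final: pos=(16.461,8.834), heading=342, 14 segment(s) drawn

Answer: 342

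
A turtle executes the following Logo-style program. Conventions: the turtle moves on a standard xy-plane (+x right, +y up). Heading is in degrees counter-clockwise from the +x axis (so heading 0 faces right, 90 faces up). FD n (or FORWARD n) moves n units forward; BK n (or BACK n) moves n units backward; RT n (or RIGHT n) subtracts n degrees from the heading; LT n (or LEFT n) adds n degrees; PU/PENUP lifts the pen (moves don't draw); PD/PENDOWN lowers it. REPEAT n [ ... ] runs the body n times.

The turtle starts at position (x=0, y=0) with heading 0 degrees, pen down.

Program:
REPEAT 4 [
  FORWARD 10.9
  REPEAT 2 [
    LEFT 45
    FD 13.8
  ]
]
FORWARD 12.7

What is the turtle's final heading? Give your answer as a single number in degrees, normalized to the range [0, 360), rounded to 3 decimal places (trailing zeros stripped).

Executing turtle program step by step:
Start: pos=(0,0), heading=0, pen down
REPEAT 4 [
  -- iteration 1/4 --
  FD 10.9: (0,0) -> (10.9,0) [heading=0, draw]
  REPEAT 2 [
    -- iteration 1/2 --
    LT 45: heading 0 -> 45
    FD 13.8: (10.9,0) -> (20.658,9.758) [heading=45, draw]
    -- iteration 2/2 --
    LT 45: heading 45 -> 90
    FD 13.8: (20.658,9.758) -> (20.658,23.558) [heading=90, draw]
  ]
  -- iteration 2/4 --
  FD 10.9: (20.658,23.558) -> (20.658,34.458) [heading=90, draw]
  REPEAT 2 [
    -- iteration 1/2 --
    LT 45: heading 90 -> 135
    FD 13.8: (20.658,34.458) -> (10.9,44.216) [heading=135, draw]
    -- iteration 2/2 --
    LT 45: heading 135 -> 180
    FD 13.8: (10.9,44.216) -> (-2.9,44.216) [heading=180, draw]
  ]
  -- iteration 3/4 --
  FD 10.9: (-2.9,44.216) -> (-13.8,44.216) [heading=180, draw]
  REPEAT 2 [
    -- iteration 1/2 --
    LT 45: heading 180 -> 225
    FD 13.8: (-13.8,44.216) -> (-23.558,34.458) [heading=225, draw]
    -- iteration 2/2 --
    LT 45: heading 225 -> 270
    FD 13.8: (-23.558,34.458) -> (-23.558,20.658) [heading=270, draw]
  ]
  -- iteration 4/4 --
  FD 10.9: (-23.558,20.658) -> (-23.558,9.758) [heading=270, draw]
  REPEAT 2 [
    -- iteration 1/2 --
    LT 45: heading 270 -> 315
    FD 13.8: (-23.558,9.758) -> (-13.8,0) [heading=315, draw]
    -- iteration 2/2 --
    LT 45: heading 315 -> 0
    FD 13.8: (-13.8,0) -> (0,0) [heading=0, draw]
  ]
]
FD 12.7: (0,0) -> (12.7,0) [heading=0, draw]
Final: pos=(12.7,0), heading=0, 13 segment(s) drawn

Answer: 0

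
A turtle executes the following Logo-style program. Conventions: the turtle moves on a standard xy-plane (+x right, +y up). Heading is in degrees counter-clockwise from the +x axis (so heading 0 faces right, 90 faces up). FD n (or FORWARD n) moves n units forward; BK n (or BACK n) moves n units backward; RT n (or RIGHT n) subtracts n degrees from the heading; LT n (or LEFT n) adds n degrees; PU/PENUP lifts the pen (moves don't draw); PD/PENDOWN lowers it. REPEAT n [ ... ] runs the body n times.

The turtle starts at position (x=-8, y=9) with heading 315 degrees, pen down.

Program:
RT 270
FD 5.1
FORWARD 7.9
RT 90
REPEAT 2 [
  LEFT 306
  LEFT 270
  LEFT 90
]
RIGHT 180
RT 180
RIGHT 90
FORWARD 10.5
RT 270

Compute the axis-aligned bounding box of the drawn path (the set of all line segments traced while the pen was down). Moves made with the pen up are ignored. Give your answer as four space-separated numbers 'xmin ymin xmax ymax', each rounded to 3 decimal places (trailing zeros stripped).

Executing turtle program step by step:
Start: pos=(-8,9), heading=315, pen down
RT 270: heading 315 -> 45
FD 5.1: (-8,9) -> (-4.394,12.606) [heading=45, draw]
FD 7.9: (-4.394,12.606) -> (1.192,18.192) [heading=45, draw]
RT 90: heading 45 -> 315
REPEAT 2 [
  -- iteration 1/2 --
  LT 306: heading 315 -> 261
  LT 270: heading 261 -> 171
  LT 90: heading 171 -> 261
  -- iteration 2/2 --
  LT 306: heading 261 -> 207
  LT 270: heading 207 -> 117
  LT 90: heading 117 -> 207
]
RT 180: heading 207 -> 27
RT 180: heading 27 -> 207
RT 90: heading 207 -> 117
FD 10.5: (1.192,18.192) -> (-3.575,27.548) [heading=117, draw]
RT 270: heading 117 -> 207
Final: pos=(-3.575,27.548), heading=207, 3 segment(s) drawn

Segment endpoints: x in {-8, -4.394, -3.575, 1.192}, y in {9, 12.606, 18.192, 27.548}
xmin=-8, ymin=9, xmax=1.192, ymax=27.548

Answer: -8 9 1.192 27.548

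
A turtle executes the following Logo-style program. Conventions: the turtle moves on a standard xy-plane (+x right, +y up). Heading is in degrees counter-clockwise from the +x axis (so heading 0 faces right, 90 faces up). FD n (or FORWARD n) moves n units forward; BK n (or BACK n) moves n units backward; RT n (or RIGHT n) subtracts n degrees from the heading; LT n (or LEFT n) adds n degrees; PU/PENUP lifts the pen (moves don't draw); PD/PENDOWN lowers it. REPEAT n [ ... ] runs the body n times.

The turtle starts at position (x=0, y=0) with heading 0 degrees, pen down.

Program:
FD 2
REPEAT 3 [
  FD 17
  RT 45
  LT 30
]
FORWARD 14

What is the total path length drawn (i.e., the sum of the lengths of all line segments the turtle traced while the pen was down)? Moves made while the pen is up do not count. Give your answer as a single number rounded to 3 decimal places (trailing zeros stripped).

Answer: 67

Derivation:
Executing turtle program step by step:
Start: pos=(0,0), heading=0, pen down
FD 2: (0,0) -> (2,0) [heading=0, draw]
REPEAT 3 [
  -- iteration 1/3 --
  FD 17: (2,0) -> (19,0) [heading=0, draw]
  RT 45: heading 0 -> 315
  LT 30: heading 315 -> 345
  -- iteration 2/3 --
  FD 17: (19,0) -> (35.421,-4.4) [heading=345, draw]
  RT 45: heading 345 -> 300
  LT 30: heading 300 -> 330
  -- iteration 3/3 --
  FD 17: (35.421,-4.4) -> (50.143,-12.9) [heading=330, draw]
  RT 45: heading 330 -> 285
  LT 30: heading 285 -> 315
]
FD 14: (50.143,-12.9) -> (60.043,-22.799) [heading=315, draw]
Final: pos=(60.043,-22.799), heading=315, 5 segment(s) drawn

Segment lengths:
  seg 1: (0,0) -> (2,0), length = 2
  seg 2: (2,0) -> (19,0), length = 17
  seg 3: (19,0) -> (35.421,-4.4), length = 17
  seg 4: (35.421,-4.4) -> (50.143,-12.9), length = 17
  seg 5: (50.143,-12.9) -> (60.043,-22.799), length = 14
Total = 67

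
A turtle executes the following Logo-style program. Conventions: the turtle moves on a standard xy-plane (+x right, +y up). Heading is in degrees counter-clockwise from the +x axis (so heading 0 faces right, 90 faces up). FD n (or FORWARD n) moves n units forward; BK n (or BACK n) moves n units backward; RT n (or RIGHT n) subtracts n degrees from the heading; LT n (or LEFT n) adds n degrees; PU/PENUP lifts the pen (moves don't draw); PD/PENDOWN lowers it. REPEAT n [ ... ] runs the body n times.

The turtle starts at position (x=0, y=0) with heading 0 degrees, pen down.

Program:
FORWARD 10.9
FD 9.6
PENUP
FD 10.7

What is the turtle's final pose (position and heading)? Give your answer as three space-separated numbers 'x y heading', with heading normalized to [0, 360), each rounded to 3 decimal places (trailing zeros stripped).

Executing turtle program step by step:
Start: pos=(0,0), heading=0, pen down
FD 10.9: (0,0) -> (10.9,0) [heading=0, draw]
FD 9.6: (10.9,0) -> (20.5,0) [heading=0, draw]
PU: pen up
FD 10.7: (20.5,0) -> (31.2,0) [heading=0, move]
Final: pos=(31.2,0), heading=0, 2 segment(s) drawn

Answer: 31.2 0 0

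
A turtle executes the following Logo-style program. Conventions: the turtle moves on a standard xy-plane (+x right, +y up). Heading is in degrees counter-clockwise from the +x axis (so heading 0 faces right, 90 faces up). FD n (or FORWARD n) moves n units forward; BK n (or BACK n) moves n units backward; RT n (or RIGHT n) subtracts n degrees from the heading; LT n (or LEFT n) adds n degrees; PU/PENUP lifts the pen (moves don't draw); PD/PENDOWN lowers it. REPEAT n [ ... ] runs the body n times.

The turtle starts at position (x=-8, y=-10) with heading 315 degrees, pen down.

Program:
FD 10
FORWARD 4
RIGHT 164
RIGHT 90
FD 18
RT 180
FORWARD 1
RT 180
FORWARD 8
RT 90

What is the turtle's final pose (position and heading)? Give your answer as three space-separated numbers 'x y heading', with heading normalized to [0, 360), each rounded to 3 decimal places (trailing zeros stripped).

Executing turtle program step by step:
Start: pos=(-8,-10), heading=315, pen down
FD 10: (-8,-10) -> (-0.929,-17.071) [heading=315, draw]
FD 4: (-0.929,-17.071) -> (1.899,-19.899) [heading=315, draw]
RT 164: heading 315 -> 151
RT 90: heading 151 -> 61
FD 18: (1.899,-19.899) -> (10.626,-4.156) [heading=61, draw]
RT 180: heading 61 -> 241
FD 1: (10.626,-4.156) -> (10.141,-5.031) [heading=241, draw]
RT 180: heading 241 -> 61
FD 8: (10.141,-5.031) -> (14.02,1.966) [heading=61, draw]
RT 90: heading 61 -> 331
Final: pos=(14.02,1.966), heading=331, 5 segment(s) drawn

Answer: 14.02 1.966 331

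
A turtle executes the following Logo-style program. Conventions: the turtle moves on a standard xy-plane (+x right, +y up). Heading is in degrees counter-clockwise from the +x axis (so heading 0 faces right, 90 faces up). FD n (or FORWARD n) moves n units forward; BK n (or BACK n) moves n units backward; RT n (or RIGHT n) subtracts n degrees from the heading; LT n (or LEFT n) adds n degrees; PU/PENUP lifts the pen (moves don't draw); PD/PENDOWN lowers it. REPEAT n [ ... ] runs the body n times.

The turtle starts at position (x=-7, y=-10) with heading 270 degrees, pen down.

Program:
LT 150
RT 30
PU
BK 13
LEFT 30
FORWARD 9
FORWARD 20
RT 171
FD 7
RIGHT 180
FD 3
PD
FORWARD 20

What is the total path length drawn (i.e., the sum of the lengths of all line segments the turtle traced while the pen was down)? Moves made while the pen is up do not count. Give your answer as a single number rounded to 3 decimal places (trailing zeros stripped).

Executing turtle program step by step:
Start: pos=(-7,-10), heading=270, pen down
LT 150: heading 270 -> 60
RT 30: heading 60 -> 30
PU: pen up
BK 13: (-7,-10) -> (-18.258,-16.5) [heading=30, move]
LT 30: heading 30 -> 60
FD 9: (-18.258,-16.5) -> (-13.758,-8.706) [heading=60, move]
FD 20: (-13.758,-8.706) -> (-3.758,8.615) [heading=60, move]
RT 171: heading 60 -> 249
FD 7: (-3.758,8.615) -> (-6.267,2.08) [heading=249, move]
RT 180: heading 249 -> 69
FD 3: (-6.267,2.08) -> (-5.192,4.88) [heading=69, move]
PD: pen down
FD 20: (-5.192,4.88) -> (1.976,23.552) [heading=69, draw]
Final: pos=(1.976,23.552), heading=69, 1 segment(s) drawn

Segment lengths:
  seg 1: (-5.192,4.88) -> (1.976,23.552), length = 20
Total = 20

Answer: 20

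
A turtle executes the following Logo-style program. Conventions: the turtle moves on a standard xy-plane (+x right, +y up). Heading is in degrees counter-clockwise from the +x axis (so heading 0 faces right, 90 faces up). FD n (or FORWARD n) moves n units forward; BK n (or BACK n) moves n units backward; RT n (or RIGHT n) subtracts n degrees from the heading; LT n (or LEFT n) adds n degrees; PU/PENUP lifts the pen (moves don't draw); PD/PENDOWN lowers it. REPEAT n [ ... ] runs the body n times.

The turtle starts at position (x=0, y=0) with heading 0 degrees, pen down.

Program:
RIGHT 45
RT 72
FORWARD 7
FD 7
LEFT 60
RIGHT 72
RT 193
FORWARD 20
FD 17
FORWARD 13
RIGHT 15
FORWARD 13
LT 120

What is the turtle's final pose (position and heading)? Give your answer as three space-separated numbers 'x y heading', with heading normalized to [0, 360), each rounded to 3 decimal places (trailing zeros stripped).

Executing turtle program step by step:
Start: pos=(0,0), heading=0, pen down
RT 45: heading 0 -> 315
RT 72: heading 315 -> 243
FD 7: (0,0) -> (-3.178,-6.237) [heading=243, draw]
FD 7: (-3.178,-6.237) -> (-6.356,-12.474) [heading=243, draw]
LT 60: heading 243 -> 303
RT 72: heading 303 -> 231
RT 193: heading 231 -> 38
FD 20: (-6.356,-12.474) -> (9.404,-0.161) [heading=38, draw]
FD 17: (9.404,-0.161) -> (22.801,10.305) [heading=38, draw]
FD 13: (22.801,10.305) -> (33.045,18.309) [heading=38, draw]
RT 15: heading 38 -> 23
FD 13: (33.045,18.309) -> (45.011,23.388) [heading=23, draw]
LT 120: heading 23 -> 143
Final: pos=(45.011,23.388), heading=143, 6 segment(s) drawn

Answer: 45.011 23.388 143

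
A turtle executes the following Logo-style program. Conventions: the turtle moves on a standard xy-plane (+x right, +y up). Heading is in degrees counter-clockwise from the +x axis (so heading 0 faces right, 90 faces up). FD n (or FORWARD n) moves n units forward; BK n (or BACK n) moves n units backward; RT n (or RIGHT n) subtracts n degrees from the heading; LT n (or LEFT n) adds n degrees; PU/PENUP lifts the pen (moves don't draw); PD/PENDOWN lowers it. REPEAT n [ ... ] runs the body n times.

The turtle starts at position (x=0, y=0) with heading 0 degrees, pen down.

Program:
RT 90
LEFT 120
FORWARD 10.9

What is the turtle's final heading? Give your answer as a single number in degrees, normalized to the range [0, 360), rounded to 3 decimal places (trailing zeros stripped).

Executing turtle program step by step:
Start: pos=(0,0), heading=0, pen down
RT 90: heading 0 -> 270
LT 120: heading 270 -> 30
FD 10.9: (0,0) -> (9.44,5.45) [heading=30, draw]
Final: pos=(9.44,5.45), heading=30, 1 segment(s) drawn

Answer: 30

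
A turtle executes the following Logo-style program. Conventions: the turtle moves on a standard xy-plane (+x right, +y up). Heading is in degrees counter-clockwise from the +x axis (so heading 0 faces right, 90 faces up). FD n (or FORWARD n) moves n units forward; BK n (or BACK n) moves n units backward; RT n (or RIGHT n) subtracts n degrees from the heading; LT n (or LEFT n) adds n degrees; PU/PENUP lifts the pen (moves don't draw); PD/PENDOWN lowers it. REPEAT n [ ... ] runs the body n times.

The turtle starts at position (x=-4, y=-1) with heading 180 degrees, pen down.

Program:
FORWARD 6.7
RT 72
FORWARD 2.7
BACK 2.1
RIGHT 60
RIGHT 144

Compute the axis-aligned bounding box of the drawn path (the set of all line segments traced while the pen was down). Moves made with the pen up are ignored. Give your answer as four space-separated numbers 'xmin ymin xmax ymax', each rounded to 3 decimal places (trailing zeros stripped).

Executing turtle program step by step:
Start: pos=(-4,-1), heading=180, pen down
FD 6.7: (-4,-1) -> (-10.7,-1) [heading=180, draw]
RT 72: heading 180 -> 108
FD 2.7: (-10.7,-1) -> (-11.534,1.568) [heading=108, draw]
BK 2.1: (-11.534,1.568) -> (-10.885,-0.429) [heading=108, draw]
RT 60: heading 108 -> 48
RT 144: heading 48 -> 264
Final: pos=(-10.885,-0.429), heading=264, 3 segment(s) drawn

Segment endpoints: x in {-11.534, -10.885, -10.7, -4}, y in {-1, -1, -0.429, 1.568}
xmin=-11.534, ymin=-1, xmax=-4, ymax=1.568

Answer: -11.534 -1 -4 1.568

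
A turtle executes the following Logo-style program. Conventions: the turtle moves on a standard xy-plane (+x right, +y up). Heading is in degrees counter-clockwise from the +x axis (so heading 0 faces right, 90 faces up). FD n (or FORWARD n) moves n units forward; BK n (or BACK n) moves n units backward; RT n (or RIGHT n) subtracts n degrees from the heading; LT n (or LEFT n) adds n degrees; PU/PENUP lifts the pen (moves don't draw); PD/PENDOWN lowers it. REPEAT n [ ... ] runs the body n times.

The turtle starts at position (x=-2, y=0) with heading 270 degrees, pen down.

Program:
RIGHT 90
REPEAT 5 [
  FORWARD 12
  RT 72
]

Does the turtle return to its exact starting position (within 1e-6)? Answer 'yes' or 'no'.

Answer: yes

Derivation:
Executing turtle program step by step:
Start: pos=(-2,0), heading=270, pen down
RT 90: heading 270 -> 180
REPEAT 5 [
  -- iteration 1/5 --
  FD 12: (-2,0) -> (-14,0) [heading=180, draw]
  RT 72: heading 180 -> 108
  -- iteration 2/5 --
  FD 12: (-14,0) -> (-17.708,11.413) [heading=108, draw]
  RT 72: heading 108 -> 36
  -- iteration 3/5 --
  FD 12: (-17.708,11.413) -> (-8,18.466) [heading=36, draw]
  RT 72: heading 36 -> 324
  -- iteration 4/5 --
  FD 12: (-8,18.466) -> (1.708,11.413) [heading=324, draw]
  RT 72: heading 324 -> 252
  -- iteration 5/5 --
  FD 12: (1.708,11.413) -> (-2,0) [heading=252, draw]
  RT 72: heading 252 -> 180
]
Final: pos=(-2,0), heading=180, 5 segment(s) drawn

Start position: (-2, 0)
Final position: (-2, 0)
Distance = 0; < 1e-6 -> CLOSED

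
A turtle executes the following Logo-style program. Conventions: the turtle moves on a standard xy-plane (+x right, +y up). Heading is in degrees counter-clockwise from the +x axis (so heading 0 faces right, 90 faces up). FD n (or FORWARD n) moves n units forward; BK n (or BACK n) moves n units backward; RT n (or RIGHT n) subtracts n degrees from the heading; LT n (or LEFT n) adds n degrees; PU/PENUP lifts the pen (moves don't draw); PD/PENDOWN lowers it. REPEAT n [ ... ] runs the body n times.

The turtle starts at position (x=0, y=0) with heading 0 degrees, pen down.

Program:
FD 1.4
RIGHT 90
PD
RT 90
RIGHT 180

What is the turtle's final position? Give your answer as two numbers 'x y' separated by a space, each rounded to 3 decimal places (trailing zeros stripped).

Executing turtle program step by step:
Start: pos=(0,0), heading=0, pen down
FD 1.4: (0,0) -> (1.4,0) [heading=0, draw]
RT 90: heading 0 -> 270
PD: pen down
RT 90: heading 270 -> 180
RT 180: heading 180 -> 0
Final: pos=(1.4,0), heading=0, 1 segment(s) drawn

Answer: 1.4 0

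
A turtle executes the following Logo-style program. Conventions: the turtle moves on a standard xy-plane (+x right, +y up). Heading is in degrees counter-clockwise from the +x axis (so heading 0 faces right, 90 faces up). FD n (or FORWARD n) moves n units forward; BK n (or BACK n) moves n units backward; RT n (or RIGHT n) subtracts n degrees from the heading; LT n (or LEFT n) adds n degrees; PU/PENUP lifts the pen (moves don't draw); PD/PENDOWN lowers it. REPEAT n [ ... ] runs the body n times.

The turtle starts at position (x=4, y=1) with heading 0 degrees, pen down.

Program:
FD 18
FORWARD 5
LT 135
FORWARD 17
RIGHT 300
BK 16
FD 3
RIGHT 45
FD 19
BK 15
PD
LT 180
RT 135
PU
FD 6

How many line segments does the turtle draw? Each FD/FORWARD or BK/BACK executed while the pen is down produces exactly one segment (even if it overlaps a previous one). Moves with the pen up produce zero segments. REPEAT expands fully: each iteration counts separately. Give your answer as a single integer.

Executing turtle program step by step:
Start: pos=(4,1), heading=0, pen down
FD 18: (4,1) -> (22,1) [heading=0, draw]
FD 5: (22,1) -> (27,1) [heading=0, draw]
LT 135: heading 0 -> 135
FD 17: (27,1) -> (14.979,13.021) [heading=135, draw]
RT 300: heading 135 -> 195
BK 16: (14.979,13.021) -> (30.434,17.162) [heading=195, draw]
FD 3: (30.434,17.162) -> (27.536,16.385) [heading=195, draw]
RT 45: heading 195 -> 150
FD 19: (27.536,16.385) -> (11.082,25.885) [heading=150, draw]
BK 15: (11.082,25.885) -> (24.072,18.385) [heading=150, draw]
PD: pen down
LT 180: heading 150 -> 330
RT 135: heading 330 -> 195
PU: pen up
FD 6: (24.072,18.385) -> (18.277,16.833) [heading=195, move]
Final: pos=(18.277,16.833), heading=195, 7 segment(s) drawn
Segments drawn: 7

Answer: 7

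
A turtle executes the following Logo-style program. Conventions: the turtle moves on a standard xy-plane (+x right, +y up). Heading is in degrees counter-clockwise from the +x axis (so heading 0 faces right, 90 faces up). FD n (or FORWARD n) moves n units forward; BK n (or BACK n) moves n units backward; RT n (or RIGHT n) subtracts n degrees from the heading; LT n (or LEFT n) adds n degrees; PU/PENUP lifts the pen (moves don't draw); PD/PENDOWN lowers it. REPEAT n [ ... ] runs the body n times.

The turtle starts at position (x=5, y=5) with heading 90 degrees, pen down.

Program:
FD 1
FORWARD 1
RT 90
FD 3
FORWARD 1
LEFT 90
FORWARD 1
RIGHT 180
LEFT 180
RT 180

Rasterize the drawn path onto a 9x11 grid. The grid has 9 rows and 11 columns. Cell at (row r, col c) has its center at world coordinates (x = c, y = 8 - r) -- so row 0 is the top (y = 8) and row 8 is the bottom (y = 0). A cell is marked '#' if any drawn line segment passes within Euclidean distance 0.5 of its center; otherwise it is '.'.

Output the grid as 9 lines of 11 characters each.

Answer: .........#.
.....#####.
.....#.....
.....#.....
...........
...........
...........
...........
...........

Derivation:
Segment 0: (5,5) -> (5,6)
Segment 1: (5,6) -> (5,7)
Segment 2: (5,7) -> (8,7)
Segment 3: (8,7) -> (9,7)
Segment 4: (9,7) -> (9,8)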